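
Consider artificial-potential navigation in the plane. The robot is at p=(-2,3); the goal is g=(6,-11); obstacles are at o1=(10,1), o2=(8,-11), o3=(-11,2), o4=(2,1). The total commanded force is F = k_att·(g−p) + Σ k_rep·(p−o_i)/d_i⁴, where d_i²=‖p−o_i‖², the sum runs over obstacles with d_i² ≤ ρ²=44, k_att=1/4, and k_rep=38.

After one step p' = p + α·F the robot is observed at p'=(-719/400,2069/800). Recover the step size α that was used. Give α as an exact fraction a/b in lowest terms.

F_att = 1/4·(g−p) = 1/4·(8,-14) = (2.0000,-3.5000)
o1: d²=148 > ρ²=44 → inactive
o2: d²=296 > ρ²=44 → inactive
o3: d²=82 > ρ²=44 → inactive
o4: d²=20 ≤ ρ²=44; F_rep = 38·(-4,2)/20² = (-0.3800,0.1900)
F = F_att + ΣF_rep = (1.6200,-3.3100)
Δp = p'−p = (0.2025,-0.4138); α = Δx/Fx = (81/400) / (81/50) = 1/8
check: Δy/Fy = (-331/800) / (-331/100) = 1/8 ✓

α = 1/8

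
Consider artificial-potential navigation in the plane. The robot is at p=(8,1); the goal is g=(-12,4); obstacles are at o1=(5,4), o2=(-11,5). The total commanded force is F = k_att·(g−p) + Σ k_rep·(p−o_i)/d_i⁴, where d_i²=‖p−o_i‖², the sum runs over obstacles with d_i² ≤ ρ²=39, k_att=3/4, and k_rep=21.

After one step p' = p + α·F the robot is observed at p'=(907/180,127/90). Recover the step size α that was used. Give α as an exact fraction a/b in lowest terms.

F_att = 3/4·(g−p) = 3/4·(-20,3) = (-15.0000,2.2500)
o1: d²=18 ≤ ρ²=39; F_rep = 21·(3,-3)/18² = (0.1944,-0.1944)
o2: d²=377 > ρ²=39 → inactive
F = F_att + ΣF_rep = (-14.8056,2.0556)
Δp = p'−p = (-2.9611,0.4111); α = Δx/Fx = (-533/180) / (-533/36) = 1/5
check: Δy/Fy = (37/90) / (37/18) = 1/5 ✓

α = 1/5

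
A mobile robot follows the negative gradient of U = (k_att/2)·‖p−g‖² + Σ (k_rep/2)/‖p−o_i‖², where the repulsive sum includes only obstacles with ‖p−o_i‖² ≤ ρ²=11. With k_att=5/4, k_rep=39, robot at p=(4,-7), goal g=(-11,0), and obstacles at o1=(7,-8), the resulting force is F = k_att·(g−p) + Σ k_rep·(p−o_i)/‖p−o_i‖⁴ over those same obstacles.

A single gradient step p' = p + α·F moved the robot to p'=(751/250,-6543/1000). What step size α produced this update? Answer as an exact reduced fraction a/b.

F_att = 5/4·(g−p) = 5/4·(-15,7) = (-18.7500,8.7500)
o1: d²=10 ≤ ρ²=11; F_rep = 39·(-3,1)/10² = (-1.1700,0.3900)
F = F_att + ΣF_rep = (-19.9200,9.1400)
Δp = p'−p = (-0.9960,0.4570); α = Δx/Fx = (-249/250) / (-498/25) = 1/20
check: Δy/Fy = (457/1000) / (457/50) = 1/20 ✓

α = 1/20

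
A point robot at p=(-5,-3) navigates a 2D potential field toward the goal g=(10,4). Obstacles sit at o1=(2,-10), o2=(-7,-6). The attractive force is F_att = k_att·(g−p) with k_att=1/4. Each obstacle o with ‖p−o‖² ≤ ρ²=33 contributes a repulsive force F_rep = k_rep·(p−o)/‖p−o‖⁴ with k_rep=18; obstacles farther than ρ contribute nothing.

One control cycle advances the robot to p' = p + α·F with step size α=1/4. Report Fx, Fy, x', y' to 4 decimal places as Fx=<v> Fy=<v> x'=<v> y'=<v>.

Fx=3.9630 Fy=2.0695 x'=-4.0092 y'=-2.4826

F_att = 1/4·(g−p) = 1/4·(15,7) = (3.7500,1.7500)
o1: d²=98 > ρ²=33 → inactive
o2: d²=13 ≤ ρ²=33; F_rep = 18·(2,3)/13² = (0.2130,0.3195)
F = F_att + ΣF_rep = (3.9630,2.0695)
p' = p + 1/4·F = (-4.0092,-2.4826)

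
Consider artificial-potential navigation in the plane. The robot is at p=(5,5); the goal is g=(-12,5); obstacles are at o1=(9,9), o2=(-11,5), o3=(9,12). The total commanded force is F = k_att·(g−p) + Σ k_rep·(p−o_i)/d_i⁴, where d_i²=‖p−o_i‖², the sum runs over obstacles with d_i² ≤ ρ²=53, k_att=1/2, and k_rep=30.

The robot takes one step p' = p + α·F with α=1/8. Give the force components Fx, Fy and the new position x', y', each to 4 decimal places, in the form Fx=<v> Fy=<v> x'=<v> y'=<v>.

F_att = 1/2·(g−p) = 1/2·(-17,0) = (-8.5000,0.0000)
o1: d²=32 ≤ ρ²=53; F_rep = 30·(-4,-4)/32² = (-0.1172,-0.1172)
o2: d²=256 > ρ²=53 → inactive
o3: d²=65 > ρ²=53 → inactive
F = F_att + ΣF_rep = (-8.6172,-0.1172)
p' = p + 1/8·F = (3.9229,4.9854)

Fx=-8.6172 Fy=-0.1172 x'=3.9229 y'=4.9854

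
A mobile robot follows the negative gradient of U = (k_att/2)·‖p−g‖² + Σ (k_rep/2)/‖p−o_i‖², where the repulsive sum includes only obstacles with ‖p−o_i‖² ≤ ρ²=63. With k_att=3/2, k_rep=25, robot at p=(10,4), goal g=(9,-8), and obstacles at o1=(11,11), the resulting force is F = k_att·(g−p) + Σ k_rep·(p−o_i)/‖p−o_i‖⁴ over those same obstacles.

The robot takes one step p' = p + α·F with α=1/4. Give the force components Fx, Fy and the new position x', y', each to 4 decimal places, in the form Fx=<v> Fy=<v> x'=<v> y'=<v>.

Fx=-1.5100 Fy=-18.0700 x'=9.6225 y'=-0.5175

F_att = 3/2·(g−p) = 3/2·(-1,-12) = (-1.5000,-18.0000)
o1: d²=50 ≤ ρ²=63; F_rep = 25·(-1,-7)/50² = (-0.0100,-0.0700)
F = F_att + ΣF_rep = (-1.5100,-18.0700)
p' = p + 1/4·F = (9.6225,-0.5175)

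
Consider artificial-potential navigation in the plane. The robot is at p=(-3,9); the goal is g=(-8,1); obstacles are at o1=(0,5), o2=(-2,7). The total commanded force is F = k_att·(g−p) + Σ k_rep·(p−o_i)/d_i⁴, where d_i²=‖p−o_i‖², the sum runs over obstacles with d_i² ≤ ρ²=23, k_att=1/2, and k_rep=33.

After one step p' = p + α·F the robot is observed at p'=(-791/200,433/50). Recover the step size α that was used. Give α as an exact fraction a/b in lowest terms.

α = 1/4

F_att = 1/2·(g−p) = 1/2·(-5,-8) = (-2.5000,-4.0000)
o1: d²=25 > ρ²=23 → inactive
o2: d²=5 ≤ ρ²=23; F_rep = 33·(-1,2)/5² = (-1.3200,2.6400)
F = F_att + ΣF_rep = (-3.8200,-1.3600)
Δp = p'−p = (-0.9550,-0.3400); α = Δx/Fx = (-191/200) / (-191/50) = 1/4
check: Δy/Fy = (-17/50) / (-34/25) = 1/4 ✓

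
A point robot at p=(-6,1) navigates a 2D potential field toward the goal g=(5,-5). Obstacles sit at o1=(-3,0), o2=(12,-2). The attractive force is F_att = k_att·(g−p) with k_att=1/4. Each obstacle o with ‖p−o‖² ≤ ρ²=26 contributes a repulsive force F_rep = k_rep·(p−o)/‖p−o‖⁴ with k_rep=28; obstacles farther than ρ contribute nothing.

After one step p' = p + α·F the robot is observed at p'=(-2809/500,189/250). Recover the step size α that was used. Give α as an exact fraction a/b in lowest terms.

F_att = 1/4·(g−p) = 1/4·(11,-6) = (2.7500,-1.5000)
o1: d²=10 ≤ ρ²=26; F_rep = 28·(-3,1)/10² = (-0.8400,0.2800)
o2: d²=333 > ρ²=26 → inactive
F = F_att + ΣF_rep = (1.9100,-1.2200)
Δp = p'−p = (0.3820,-0.2440); α = Δx/Fx = (191/500) / (191/100) = 1/5
check: Δy/Fy = (-61/250) / (-61/50) = 1/5 ✓

α = 1/5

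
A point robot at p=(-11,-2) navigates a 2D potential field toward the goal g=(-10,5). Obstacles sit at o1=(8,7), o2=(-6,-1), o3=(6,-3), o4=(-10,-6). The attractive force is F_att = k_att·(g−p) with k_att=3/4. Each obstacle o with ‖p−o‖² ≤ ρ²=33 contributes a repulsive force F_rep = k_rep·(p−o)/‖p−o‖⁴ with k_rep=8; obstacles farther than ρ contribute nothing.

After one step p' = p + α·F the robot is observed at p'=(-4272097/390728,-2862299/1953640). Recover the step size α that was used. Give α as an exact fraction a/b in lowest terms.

α = 1/10

F_att = 3/4·(g−p) = 3/4·(1,7) = (0.7500,5.2500)
o1: d²=442 > ρ²=33 → inactive
o2: d²=26 ≤ ρ²=33; F_rep = 8·(-5,-1)/26² = (-0.0592,-0.0118)
o3: d²=290 > ρ²=33 → inactive
o4: d²=17 ≤ ρ²=33; F_rep = 8·(-1,4)/17² = (-0.0277,0.1107)
F = F_att + ΣF_rep = (0.6631,5.3489)
Δp = p'−p = (0.0663,0.5349); α = Δx/Fx = (25911/390728) / (129555/195364) = 1/10
check: Δy/Fy = (1044981/1953640) / (1044981/195364) = 1/10 ✓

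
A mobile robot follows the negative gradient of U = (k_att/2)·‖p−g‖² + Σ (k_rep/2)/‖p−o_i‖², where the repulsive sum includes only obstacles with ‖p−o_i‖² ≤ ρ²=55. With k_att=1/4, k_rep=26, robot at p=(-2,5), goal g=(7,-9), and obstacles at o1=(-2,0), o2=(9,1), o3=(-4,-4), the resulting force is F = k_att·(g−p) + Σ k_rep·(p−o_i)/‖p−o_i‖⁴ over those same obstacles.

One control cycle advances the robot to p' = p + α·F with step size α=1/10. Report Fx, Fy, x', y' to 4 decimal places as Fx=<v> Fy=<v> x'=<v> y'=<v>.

F_att = 1/4·(g−p) = 1/4·(9,-14) = (2.2500,-3.5000)
o1: d²=25 ≤ ρ²=55; F_rep = 26·(0,5)/25² = (0.0000,0.2080)
o2: d²=137 > ρ²=55 → inactive
o3: d²=85 > ρ²=55 → inactive
F = F_att + ΣF_rep = (2.2500,-3.2920)
p' = p + 1/10·F = (-1.7750,4.6708)

Fx=2.2500 Fy=-3.2920 x'=-1.7750 y'=4.6708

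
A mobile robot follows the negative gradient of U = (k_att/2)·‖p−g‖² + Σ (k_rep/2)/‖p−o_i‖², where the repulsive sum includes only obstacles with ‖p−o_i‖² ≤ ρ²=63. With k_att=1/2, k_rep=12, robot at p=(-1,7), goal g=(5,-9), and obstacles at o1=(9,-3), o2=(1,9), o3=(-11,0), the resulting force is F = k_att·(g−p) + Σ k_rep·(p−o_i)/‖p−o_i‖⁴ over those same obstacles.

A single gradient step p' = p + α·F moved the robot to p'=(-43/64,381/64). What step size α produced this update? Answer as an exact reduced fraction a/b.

F_att = 1/2·(g−p) = 1/2·(6,-16) = (3.0000,-8.0000)
o1: d²=200 > ρ²=63 → inactive
o2: d²=8 ≤ ρ²=63; F_rep = 12·(-2,-2)/8² = (-0.3750,-0.3750)
o3: d²=149 > ρ²=63 → inactive
F = F_att + ΣF_rep = (2.6250,-8.3750)
Δp = p'−p = (0.3281,-1.0469); α = Δx/Fx = (21/64) / (21/8) = 1/8
check: Δy/Fy = (-67/64) / (-67/8) = 1/8 ✓

α = 1/8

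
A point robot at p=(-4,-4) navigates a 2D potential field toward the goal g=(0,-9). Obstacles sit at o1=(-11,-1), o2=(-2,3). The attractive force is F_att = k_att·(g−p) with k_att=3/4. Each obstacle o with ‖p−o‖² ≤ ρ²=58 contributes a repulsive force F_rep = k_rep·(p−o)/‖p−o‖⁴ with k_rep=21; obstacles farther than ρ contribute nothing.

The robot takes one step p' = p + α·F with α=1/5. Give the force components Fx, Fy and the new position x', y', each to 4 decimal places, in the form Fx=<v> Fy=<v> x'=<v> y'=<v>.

F_att = 3/4·(g−p) = 3/4·(4,-5) = (3.0000,-3.7500)
o1: d²=58 ≤ ρ²=58; F_rep = 21·(7,-3)/58² = (0.0437,-0.0187)
o2: d²=53 ≤ ρ²=58; F_rep = 21·(-2,-7)/53² = (-0.0150,-0.0523)
F = F_att + ΣF_rep = (3.0287,-3.8211)
p' = p + 1/5·F = (-3.3943,-4.7642)

Fx=3.0287 Fy=-3.8211 x'=-3.3943 y'=-4.7642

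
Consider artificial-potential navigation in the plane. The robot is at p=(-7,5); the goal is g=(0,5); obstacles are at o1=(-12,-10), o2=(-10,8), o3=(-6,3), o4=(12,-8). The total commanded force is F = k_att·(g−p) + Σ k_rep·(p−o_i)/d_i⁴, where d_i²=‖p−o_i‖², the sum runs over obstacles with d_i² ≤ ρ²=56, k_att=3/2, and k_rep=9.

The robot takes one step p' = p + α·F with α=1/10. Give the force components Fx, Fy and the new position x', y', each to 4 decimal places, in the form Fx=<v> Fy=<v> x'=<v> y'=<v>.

F_att = 3/2·(g−p) = 3/2·(7,0) = (10.5000,0.0000)
o1: d²=250 > ρ²=56 → inactive
o2: d²=18 ≤ ρ²=56; F_rep = 9·(3,-3)/18² = (0.0833,-0.0833)
o3: d²=5 ≤ ρ²=56; F_rep = 9·(-1,2)/5² = (-0.3600,0.7200)
o4: d²=530 > ρ²=56 → inactive
F = F_att + ΣF_rep = (10.2233,0.6367)
p' = p + 1/10·F = (-5.9777,5.0637)

Fx=10.2233 Fy=0.6367 x'=-5.9777 y'=5.0637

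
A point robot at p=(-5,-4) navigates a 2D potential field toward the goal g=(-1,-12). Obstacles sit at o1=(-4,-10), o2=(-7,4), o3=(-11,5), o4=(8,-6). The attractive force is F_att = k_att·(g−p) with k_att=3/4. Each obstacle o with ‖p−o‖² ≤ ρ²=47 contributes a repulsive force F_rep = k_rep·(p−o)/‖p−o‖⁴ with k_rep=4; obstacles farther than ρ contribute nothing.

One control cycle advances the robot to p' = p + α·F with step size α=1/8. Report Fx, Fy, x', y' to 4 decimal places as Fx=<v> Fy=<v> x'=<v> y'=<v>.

Fx=2.9971 Fy=-5.9825 x'=-4.6254 y'=-4.7478

F_att = 3/4·(g−p) = 3/4·(4,-8) = (3.0000,-6.0000)
o1: d²=37 ≤ ρ²=47; F_rep = 4·(-1,6)/37² = (-0.0029,0.0175)
o2: d²=68 > ρ²=47 → inactive
o3: d²=117 > ρ²=47 → inactive
o4: d²=173 > ρ²=47 → inactive
F = F_att + ΣF_rep = (2.9971,-5.9825)
p' = p + 1/8·F = (-4.6254,-4.7478)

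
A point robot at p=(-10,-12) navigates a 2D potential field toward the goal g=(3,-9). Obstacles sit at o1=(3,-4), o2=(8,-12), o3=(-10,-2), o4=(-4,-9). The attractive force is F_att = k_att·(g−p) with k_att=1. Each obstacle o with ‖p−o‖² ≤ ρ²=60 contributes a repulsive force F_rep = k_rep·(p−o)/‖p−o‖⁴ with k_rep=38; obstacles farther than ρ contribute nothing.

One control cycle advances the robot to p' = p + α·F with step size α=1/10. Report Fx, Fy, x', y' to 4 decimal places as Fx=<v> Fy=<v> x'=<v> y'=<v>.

Fx=12.8874 Fy=2.9437 x'=-8.7113 y'=-11.7056

F_att = 1·(g−p) = 1·(13,3) = (13.0000,3.0000)
o1: d²=233 > ρ²=60 → inactive
o2: d²=324 > ρ²=60 → inactive
o3: d²=100 > ρ²=60 → inactive
o4: d²=45 ≤ ρ²=60; F_rep = 38·(-6,-3)/45² = (-0.1126,-0.0563)
F = F_att + ΣF_rep = (12.8874,2.9437)
p' = p + 1/10·F = (-8.7113,-11.7056)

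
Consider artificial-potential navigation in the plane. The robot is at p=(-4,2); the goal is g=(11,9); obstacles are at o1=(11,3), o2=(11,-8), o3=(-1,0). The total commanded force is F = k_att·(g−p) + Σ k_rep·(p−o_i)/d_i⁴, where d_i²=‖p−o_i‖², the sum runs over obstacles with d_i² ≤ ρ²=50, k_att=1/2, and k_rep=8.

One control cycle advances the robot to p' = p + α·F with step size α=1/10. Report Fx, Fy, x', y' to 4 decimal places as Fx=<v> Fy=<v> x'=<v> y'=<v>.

Fx=7.3580 Fy=3.5947 x'=-3.2642 y'=2.3595

F_att = 1/2·(g−p) = 1/2·(15,7) = (7.5000,3.5000)
o1: d²=226 > ρ²=50 → inactive
o2: d²=325 > ρ²=50 → inactive
o3: d²=13 ≤ ρ²=50; F_rep = 8·(-3,2)/13² = (-0.1420,0.0947)
F = F_att + ΣF_rep = (7.3580,3.5947)
p' = p + 1/10·F = (-3.2642,2.3595)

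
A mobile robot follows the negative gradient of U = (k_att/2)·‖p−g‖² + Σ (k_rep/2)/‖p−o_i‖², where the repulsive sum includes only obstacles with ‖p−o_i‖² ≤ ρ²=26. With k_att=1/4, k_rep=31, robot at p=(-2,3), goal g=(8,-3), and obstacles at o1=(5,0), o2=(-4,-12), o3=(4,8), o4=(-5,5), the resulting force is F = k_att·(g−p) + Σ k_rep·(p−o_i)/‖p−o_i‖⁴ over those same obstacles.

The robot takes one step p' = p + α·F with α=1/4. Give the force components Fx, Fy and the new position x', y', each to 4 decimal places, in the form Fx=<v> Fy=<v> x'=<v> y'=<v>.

Fx=3.0503 Fy=-1.8669 x'=-1.2374 y'=2.5333

F_att = 1/4·(g−p) = 1/4·(10,-6) = (2.5000,-1.5000)
o1: d²=58 > ρ²=26 → inactive
o2: d²=229 > ρ²=26 → inactive
o3: d²=61 > ρ²=26 → inactive
o4: d²=13 ≤ ρ²=26; F_rep = 31·(3,-2)/13² = (0.5503,-0.3669)
F = F_att + ΣF_rep = (3.0503,-1.8669)
p' = p + 1/4·F = (-1.2374,2.5333)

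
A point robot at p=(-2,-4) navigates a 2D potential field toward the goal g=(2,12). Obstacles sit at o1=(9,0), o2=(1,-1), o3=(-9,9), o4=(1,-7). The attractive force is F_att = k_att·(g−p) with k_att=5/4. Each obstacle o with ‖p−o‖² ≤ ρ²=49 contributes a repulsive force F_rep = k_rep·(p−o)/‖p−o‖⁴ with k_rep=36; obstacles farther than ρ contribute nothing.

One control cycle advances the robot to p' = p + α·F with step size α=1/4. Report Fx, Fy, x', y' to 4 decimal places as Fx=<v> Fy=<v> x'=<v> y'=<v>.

F_att = 5/4·(g−p) = 5/4·(4,16) = (5.0000,20.0000)
o1: d²=137 > ρ²=49 → inactive
o2: d²=18 ≤ ρ²=49; F_rep = 36·(-3,-3)/18² = (-0.3333,-0.3333)
o3: d²=218 > ρ²=49 → inactive
o4: d²=18 ≤ ρ²=49; F_rep = 36·(-3,3)/18² = (-0.3333,0.3333)
F = F_att + ΣF_rep = (4.3333,20.0000)
p' = p + 1/4·F = (-0.9167,1.0000)

Fx=4.3333 Fy=20.0000 x'=-0.9167 y'=1.0000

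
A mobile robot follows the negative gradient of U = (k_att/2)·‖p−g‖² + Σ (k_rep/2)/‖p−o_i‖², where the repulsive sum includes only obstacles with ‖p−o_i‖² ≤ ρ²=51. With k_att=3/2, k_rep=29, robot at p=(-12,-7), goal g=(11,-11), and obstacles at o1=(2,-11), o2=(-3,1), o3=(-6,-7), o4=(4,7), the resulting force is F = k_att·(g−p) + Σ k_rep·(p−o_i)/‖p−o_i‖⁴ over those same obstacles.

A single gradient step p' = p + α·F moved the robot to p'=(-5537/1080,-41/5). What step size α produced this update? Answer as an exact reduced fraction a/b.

α = 1/5

F_att = 3/2·(g−p) = 3/2·(23,-4) = (34.5000,-6.0000)
o1: d²=212 > ρ²=51 → inactive
o2: d²=145 > ρ²=51 → inactive
o3: d²=36 ≤ ρ²=51; F_rep = 29·(-6,0)/36² = (-0.1343,0.0000)
o4: d²=452 > ρ²=51 → inactive
F = F_att + ΣF_rep = (34.3657,-6.0000)
Δp = p'−p = (6.8731,-1.2000); α = Δx/Fx = (7423/1080) / (7423/216) = 1/5
check: Δy/Fy = (-6/5) / (-6) = 1/5 ✓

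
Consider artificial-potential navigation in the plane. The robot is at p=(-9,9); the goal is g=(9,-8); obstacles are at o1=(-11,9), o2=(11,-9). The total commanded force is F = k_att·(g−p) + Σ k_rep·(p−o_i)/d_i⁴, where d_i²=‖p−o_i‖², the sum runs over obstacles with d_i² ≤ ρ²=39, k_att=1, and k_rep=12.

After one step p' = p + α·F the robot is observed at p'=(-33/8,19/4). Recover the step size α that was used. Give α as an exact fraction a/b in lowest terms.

α = 1/4

F_att = 1·(g−p) = 1·(18,-17) = (18.0000,-17.0000)
o1: d²=4 ≤ ρ²=39; F_rep = 12·(2,0)/4² = (1.5000,0.0000)
o2: d²=724 > ρ²=39 → inactive
F = F_att + ΣF_rep = (19.5000,-17.0000)
Δp = p'−p = (4.8750,-4.2500); α = Δx/Fx = (39/8) / (39/2) = 1/4
check: Δy/Fy = (-17/4) / (-17) = 1/4 ✓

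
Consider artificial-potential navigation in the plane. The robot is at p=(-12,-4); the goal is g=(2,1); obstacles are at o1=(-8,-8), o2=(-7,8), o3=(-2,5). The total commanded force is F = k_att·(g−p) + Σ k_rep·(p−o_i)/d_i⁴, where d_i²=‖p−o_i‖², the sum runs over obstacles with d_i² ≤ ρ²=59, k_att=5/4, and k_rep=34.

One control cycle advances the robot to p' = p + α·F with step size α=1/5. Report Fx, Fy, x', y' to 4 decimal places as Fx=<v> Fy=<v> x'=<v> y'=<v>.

Fx=17.3672 Fy=6.3828 x'=-8.5266 y'=-2.7234

F_att = 5/4·(g−p) = 5/4·(14,5) = (17.5000,6.2500)
o1: d²=32 ≤ ρ²=59; F_rep = 34·(-4,4)/32² = (-0.1328,0.1328)
o2: d²=169 > ρ²=59 → inactive
o3: d²=181 > ρ²=59 → inactive
F = F_att + ΣF_rep = (17.3672,6.3828)
p' = p + 1/5·F = (-8.5266,-2.7234)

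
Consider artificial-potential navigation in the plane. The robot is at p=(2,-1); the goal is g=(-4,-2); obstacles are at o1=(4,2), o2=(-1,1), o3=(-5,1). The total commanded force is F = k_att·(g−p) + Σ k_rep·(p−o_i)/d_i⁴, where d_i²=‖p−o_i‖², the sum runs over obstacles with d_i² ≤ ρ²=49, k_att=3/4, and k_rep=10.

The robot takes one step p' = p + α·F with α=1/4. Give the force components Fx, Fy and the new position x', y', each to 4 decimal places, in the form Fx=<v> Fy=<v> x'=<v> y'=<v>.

Fx=-4.4408 Fy=-1.0459 x'=0.8898 y'=-1.2615

F_att = 3/4·(g−p) = 3/4·(-6,-1) = (-4.5000,-0.7500)
o1: d²=13 ≤ ρ²=49; F_rep = 10·(-2,-3)/13² = (-0.1183,-0.1775)
o2: d²=13 ≤ ρ²=49; F_rep = 10·(3,-2)/13² = (0.1775,-0.1183)
o3: d²=53 > ρ²=49 → inactive
F = F_att + ΣF_rep = (-4.4408,-1.0459)
p' = p + 1/4·F = (0.8898,-1.2615)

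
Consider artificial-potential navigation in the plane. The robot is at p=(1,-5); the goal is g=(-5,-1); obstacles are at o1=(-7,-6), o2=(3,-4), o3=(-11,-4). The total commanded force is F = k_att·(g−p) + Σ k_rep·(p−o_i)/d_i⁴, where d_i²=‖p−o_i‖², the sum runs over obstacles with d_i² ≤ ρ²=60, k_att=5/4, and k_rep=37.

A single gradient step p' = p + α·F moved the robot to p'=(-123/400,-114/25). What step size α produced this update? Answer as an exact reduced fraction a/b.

F_att = 5/4·(g−p) = 5/4·(-6,4) = (-7.5000,5.0000)
o1: d²=65 > ρ²=60 → inactive
o2: d²=5 ≤ ρ²=60; F_rep = 37·(-2,-1)/5² = (-2.9600,-1.4800)
o3: d²=145 > ρ²=60 → inactive
F = F_att + ΣF_rep = (-10.4600,3.5200)
Δp = p'−p = (-1.3075,0.4400); α = Δx/Fx = (-523/400) / (-523/50) = 1/8
check: Δy/Fy = (11/25) / (88/25) = 1/8 ✓

α = 1/8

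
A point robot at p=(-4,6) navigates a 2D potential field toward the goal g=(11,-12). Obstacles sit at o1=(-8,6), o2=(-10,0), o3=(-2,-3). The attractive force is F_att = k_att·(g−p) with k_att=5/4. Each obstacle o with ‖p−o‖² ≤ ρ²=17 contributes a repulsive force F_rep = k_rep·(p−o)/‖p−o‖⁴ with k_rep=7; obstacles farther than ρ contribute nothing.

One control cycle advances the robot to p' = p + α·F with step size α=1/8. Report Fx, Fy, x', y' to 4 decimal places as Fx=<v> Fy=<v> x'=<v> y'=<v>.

F_att = 5/4·(g−p) = 5/4·(15,-18) = (18.7500,-22.5000)
o1: d²=16 ≤ ρ²=17; F_rep = 7·(4,0)/16² = (0.1094,0.0000)
o2: d²=72 > ρ²=17 → inactive
o3: d²=85 > ρ²=17 → inactive
F = F_att + ΣF_rep = (18.8594,-22.5000)
p' = p + 1/8·F = (-1.6426,3.1875)

Fx=18.8594 Fy=-22.5000 x'=-1.6426 y'=3.1875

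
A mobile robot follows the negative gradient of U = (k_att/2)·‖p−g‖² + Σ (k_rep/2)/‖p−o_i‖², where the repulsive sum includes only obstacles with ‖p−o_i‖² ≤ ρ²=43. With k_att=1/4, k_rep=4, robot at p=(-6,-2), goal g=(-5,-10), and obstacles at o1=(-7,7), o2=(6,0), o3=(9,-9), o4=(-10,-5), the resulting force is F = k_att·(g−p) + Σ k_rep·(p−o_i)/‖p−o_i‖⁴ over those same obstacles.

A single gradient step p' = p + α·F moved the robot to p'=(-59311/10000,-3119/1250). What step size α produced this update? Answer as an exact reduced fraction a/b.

α = 1/4

F_att = 1/4·(g−p) = 1/4·(1,-8) = (0.2500,-2.0000)
o1: d²=82 > ρ²=43 → inactive
o2: d²=148 > ρ²=43 → inactive
o3: d²=274 > ρ²=43 → inactive
o4: d²=25 ≤ ρ²=43; F_rep = 4·(4,3)/25² = (0.0256,0.0192)
F = F_att + ΣF_rep = (0.2756,-1.9808)
Δp = p'−p = (0.0689,-0.4952); α = Δx/Fx = (689/10000) / (689/2500) = 1/4
check: Δy/Fy = (-619/1250) / (-1238/625) = 1/4 ✓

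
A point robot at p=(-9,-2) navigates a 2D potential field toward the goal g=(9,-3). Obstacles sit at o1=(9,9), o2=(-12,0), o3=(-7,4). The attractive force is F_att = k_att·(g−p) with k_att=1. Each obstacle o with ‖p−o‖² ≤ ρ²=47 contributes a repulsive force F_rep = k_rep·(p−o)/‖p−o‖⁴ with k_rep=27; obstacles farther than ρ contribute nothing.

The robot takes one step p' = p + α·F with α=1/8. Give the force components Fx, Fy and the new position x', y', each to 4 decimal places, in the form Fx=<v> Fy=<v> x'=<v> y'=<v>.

Fx=18.4455 Fy=-1.4208 x'=-6.6943 y'=-2.1776

F_att = 1·(g−p) = 1·(18,-1) = (18.0000,-1.0000)
o1: d²=445 > ρ²=47 → inactive
o2: d²=13 ≤ ρ²=47; F_rep = 27·(3,-2)/13² = (0.4793,-0.3195)
o3: d²=40 ≤ ρ²=47; F_rep = 27·(-2,-6)/40² = (-0.0338,-0.1013)
F = F_att + ΣF_rep = (18.4455,-1.4208)
p' = p + 1/8·F = (-6.6943,-2.1776)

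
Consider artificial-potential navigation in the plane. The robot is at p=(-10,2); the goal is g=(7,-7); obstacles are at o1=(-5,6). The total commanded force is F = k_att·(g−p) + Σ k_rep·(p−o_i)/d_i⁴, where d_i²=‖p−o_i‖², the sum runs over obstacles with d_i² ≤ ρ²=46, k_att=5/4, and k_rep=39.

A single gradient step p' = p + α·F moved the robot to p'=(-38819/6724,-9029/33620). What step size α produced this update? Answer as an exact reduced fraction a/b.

α = 1/5

F_att = 5/4·(g−p) = 5/4·(17,-9) = (21.2500,-11.2500)
o1: d²=41 ≤ ρ²=46; F_rep = 39·(-5,-4)/41² = (-0.1160,-0.0928)
F = F_att + ΣF_rep = (21.1340,-11.3428)
Δp = p'−p = (4.2268,-2.2686); α = Δx/Fx = (28421/6724) / (142105/6724) = 1/5
check: Δy/Fy = (-76269/33620) / (-76269/6724) = 1/5 ✓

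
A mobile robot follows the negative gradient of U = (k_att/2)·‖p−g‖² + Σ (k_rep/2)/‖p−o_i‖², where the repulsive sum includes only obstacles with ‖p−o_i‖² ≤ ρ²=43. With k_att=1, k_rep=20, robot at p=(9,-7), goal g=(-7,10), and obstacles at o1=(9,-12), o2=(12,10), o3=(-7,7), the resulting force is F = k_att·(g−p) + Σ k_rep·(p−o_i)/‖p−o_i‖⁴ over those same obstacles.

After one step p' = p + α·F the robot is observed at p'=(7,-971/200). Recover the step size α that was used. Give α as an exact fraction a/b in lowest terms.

α = 1/8

F_att = 1·(g−p) = 1·(-16,17) = (-16.0000,17.0000)
o1: d²=25 ≤ ρ²=43; F_rep = 20·(0,5)/25² = (0.0000,0.1600)
o2: d²=298 > ρ²=43 → inactive
o3: d²=452 > ρ²=43 → inactive
F = F_att + ΣF_rep = (-16.0000,17.1600)
Δp = p'−p = (-2.0000,2.1450); α = Δx/Fx = (-2) / (-16) = 1/8
check: Δy/Fy = (429/200) / (429/25) = 1/8 ✓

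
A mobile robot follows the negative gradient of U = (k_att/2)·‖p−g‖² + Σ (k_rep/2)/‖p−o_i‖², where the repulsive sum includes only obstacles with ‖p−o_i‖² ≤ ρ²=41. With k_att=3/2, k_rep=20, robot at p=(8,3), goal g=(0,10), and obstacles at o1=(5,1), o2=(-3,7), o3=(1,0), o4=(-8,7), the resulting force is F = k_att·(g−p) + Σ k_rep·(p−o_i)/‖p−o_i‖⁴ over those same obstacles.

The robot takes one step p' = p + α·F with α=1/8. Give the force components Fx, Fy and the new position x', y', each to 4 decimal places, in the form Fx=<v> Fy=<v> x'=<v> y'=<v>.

F_att = 3/2·(g−p) = 3/2·(-8,7) = (-12.0000,10.5000)
o1: d²=13 ≤ ρ²=41; F_rep = 20·(3,2)/13² = (0.3550,0.2367)
o2: d²=137 > ρ²=41 → inactive
o3: d²=58 > ρ²=41 → inactive
o4: d²=272 > ρ²=41 → inactive
F = F_att + ΣF_rep = (-11.6450,10.7367)
p' = p + 1/8·F = (6.5444,4.3421)

Fx=-11.6450 Fy=10.7367 x'=6.5444 y'=4.3421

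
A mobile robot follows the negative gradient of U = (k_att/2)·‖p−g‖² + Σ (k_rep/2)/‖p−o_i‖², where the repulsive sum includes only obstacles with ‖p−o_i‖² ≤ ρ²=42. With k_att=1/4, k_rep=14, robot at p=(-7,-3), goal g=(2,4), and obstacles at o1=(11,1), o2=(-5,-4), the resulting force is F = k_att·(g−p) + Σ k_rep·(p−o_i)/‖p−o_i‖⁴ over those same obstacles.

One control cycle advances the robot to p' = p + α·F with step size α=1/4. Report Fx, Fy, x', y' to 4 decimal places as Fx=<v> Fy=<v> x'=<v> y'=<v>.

Fx=1.1300 Fy=2.3100 x'=-6.7175 y'=-2.4225

F_att = 1/4·(g−p) = 1/4·(9,7) = (2.2500,1.7500)
o1: d²=340 > ρ²=42 → inactive
o2: d²=5 ≤ ρ²=42; F_rep = 14·(-2,1)/5² = (-1.1200,0.5600)
F = F_att + ΣF_rep = (1.1300,2.3100)
p' = p + 1/4·F = (-6.7175,-2.4225)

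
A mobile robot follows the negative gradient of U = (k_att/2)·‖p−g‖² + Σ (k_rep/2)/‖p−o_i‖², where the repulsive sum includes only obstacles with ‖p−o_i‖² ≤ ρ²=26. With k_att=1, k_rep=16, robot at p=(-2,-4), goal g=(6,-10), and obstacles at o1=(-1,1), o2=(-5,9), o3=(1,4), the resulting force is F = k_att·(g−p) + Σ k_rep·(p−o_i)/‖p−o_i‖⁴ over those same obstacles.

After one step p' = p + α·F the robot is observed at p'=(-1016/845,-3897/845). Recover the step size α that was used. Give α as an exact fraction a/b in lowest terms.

α = 1/10

F_att = 1·(g−p) = 1·(8,-6) = (8.0000,-6.0000)
o1: d²=26 ≤ ρ²=26; F_rep = 16·(-1,-5)/26² = (-0.0237,-0.1183)
o2: d²=178 > ρ²=26 → inactive
o3: d²=73 > ρ²=26 → inactive
F = F_att + ΣF_rep = (7.9763,-6.1183)
Δp = p'−p = (0.7976,-0.6118); α = Δx/Fx = (674/845) / (1348/169) = 1/10
check: Δy/Fy = (-517/845) / (-1034/169) = 1/10 ✓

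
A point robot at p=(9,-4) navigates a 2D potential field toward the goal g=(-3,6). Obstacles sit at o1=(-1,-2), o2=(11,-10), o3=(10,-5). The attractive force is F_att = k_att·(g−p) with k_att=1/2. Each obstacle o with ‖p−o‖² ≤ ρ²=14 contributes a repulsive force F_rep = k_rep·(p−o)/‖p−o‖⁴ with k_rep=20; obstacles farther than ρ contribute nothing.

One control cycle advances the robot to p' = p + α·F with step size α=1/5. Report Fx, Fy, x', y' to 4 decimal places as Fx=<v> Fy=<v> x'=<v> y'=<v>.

F_att = 1/2·(g−p) = 1/2·(-12,10) = (-6.0000,5.0000)
o1: d²=104 > ρ²=14 → inactive
o2: d²=40 > ρ²=14 → inactive
o3: d²=2 ≤ ρ²=14; F_rep = 20·(-1,1)/2² = (-5.0000,5.0000)
F = F_att + ΣF_rep = (-11.0000,10.0000)
p' = p + 1/5·F = (6.8000,-2.0000)

Fx=-11.0000 Fy=10.0000 x'=6.8000 y'=-2.0000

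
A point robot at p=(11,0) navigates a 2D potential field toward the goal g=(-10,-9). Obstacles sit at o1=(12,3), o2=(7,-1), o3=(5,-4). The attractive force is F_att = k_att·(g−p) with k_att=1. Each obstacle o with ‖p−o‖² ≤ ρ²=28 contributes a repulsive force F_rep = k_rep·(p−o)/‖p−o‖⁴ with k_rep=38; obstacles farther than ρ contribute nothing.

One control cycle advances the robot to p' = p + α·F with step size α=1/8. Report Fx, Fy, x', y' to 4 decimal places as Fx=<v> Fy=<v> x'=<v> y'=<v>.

Fx=-20.8540 Fy=-10.0085 x'=8.3932 y'=-1.2511

F_att = 1·(g−p) = 1·(-21,-9) = (-21.0000,-9.0000)
o1: d²=10 ≤ ρ²=28; F_rep = 38·(-1,-3)/10² = (-0.3800,-1.1400)
o2: d²=17 ≤ ρ²=28; F_rep = 38·(4,1)/17² = (0.5260,0.1315)
o3: d²=52 > ρ²=28 → inactive
F = F_att + ΣF_rep = (-20.8540,-10.0085)
p' = p + 1/8·F = (8.3932,-1.2511)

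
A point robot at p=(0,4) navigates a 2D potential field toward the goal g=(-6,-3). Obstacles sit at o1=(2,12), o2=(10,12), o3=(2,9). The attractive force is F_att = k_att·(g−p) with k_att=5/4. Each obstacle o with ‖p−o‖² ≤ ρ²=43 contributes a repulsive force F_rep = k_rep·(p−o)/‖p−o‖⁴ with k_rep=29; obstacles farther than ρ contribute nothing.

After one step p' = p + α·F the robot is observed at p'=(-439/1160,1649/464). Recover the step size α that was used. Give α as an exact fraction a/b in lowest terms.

F_att = 5/4·(g−p) = 5/4·(-6,-7) = (-7.5000,-8.7500)
o1: d²=68 > ρ²=43 → inactive
o2: d²=164 > ρ²=43 → inactive
o3: d²=29 ≤ ρ²=43; F_rep = 29·(-2,-5)/29² = (-0.0690,-0.1724)
F = F_att + ΣF_rep = (-7.5690,-8.9224)
Δp = p'−p = (-0.3784,-0.4461); α = Δx/Fx = (-439/1160) / (-439/58) = 1/20
check: Δy/Fy = (-207/464) / (-1035/116) = 1/20 ✓

α = 1/20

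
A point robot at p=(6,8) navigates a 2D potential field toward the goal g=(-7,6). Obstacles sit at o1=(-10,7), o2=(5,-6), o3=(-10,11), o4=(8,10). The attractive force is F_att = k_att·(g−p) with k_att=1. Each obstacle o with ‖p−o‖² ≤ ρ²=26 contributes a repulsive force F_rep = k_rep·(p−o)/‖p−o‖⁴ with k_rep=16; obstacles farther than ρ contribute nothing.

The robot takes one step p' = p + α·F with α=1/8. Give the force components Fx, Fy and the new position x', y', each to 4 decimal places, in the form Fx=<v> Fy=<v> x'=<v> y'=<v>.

F_att = 1·(g−p) = 1·(-13,-2) = (-13.0000,-2.0000)
o1: d²=257 > ρ²=26 → inactive
o2: d²=197 > ρ²=26 → inactive
o3: d²=265 > ρ²=26 → inactive
o4: d²=8 ≤ ρ²=26; F_rep = 16·(-2,-2)/8² = (-0.5000,-0.5000)
F = F_att + ΣF_rep = (-13.5000,-2.5000)
p' = p + 1/8·F = (4.3125,7.6875)

Fx=-13.5000 Fy=-2.5000 x'=4.3125 y'=7.6875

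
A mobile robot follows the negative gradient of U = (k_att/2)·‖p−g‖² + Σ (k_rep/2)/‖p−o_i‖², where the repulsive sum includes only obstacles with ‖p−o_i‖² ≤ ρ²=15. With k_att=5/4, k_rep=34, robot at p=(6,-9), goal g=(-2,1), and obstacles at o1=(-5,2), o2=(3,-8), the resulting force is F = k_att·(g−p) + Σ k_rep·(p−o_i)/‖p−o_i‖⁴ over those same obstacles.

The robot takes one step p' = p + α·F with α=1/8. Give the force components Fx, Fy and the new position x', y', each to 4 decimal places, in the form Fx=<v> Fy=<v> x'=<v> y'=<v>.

F_att = 5/4·(g−p) = 5/4·(-8,10) = (-10.0000,12.5000)
o1: d²=242 > ρ²=15 → inactive
o2: d²=10 ≤ ρ²=15; F_rep = 34·(3,-1)/10² = (1.0200,-0.3400)
F = F_att + ΣF_rep = (-8.9800,12.1600)
p' = p + 1/8·F = (4.8775,-7.4800)

Fx=-8.9800 Fy=12.1600 x'=4.8775 y'=-7.4800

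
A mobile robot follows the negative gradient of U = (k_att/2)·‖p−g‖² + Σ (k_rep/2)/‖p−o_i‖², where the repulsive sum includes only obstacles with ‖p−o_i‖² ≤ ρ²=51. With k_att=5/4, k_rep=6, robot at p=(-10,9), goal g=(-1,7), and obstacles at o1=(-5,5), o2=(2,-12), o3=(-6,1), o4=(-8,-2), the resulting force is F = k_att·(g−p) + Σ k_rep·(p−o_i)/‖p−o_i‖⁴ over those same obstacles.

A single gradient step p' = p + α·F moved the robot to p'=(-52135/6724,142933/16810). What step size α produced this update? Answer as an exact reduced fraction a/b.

F_att = 5/4·(g−p) = 5/4·(9,-2) = (11.2500,-2.5000)
o1: d²=41 ≤ ρ²=51; F_rep = 6·(-5,4)/41² = (-0.0178,0.0143)
o2: d²=585 > ρ²=51 → inactive
o3: d²=80 > ρ²=51 → inactive
o4: d²=125 > ρ²=51 → inactive
F = F_att + ΣF_rep = (11.2322,-2.4857)
Δp = p'−p = (2.2464,-0.4971); α = Δx/Fx = (15105/6724) / (75525/6724) = 1/5
check: Δy/Fy = (-8357/16810) / (-8357/3362) = 1/5 ✓

α = 1/5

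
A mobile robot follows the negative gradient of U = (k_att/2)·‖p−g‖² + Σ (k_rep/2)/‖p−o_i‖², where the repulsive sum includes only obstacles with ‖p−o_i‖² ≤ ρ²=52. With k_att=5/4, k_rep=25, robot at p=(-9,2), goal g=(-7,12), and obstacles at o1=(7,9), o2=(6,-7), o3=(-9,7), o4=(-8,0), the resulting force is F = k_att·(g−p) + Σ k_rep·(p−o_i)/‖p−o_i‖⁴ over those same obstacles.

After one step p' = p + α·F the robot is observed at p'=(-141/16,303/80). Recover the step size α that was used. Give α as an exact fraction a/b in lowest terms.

F_att = 5/4·(g−p) = 5/4·(2,10) = (2.5000,12.5000)
o1: d²=305 > ρ²=52 → inactive
o2: d²=306 > ρ²=52 → inactive
o3: d²=25 ≤ ρ²=52; F_rep = 25·(0,-5)/25² = (0.0000,-0.2000)
o4: d²=5 ≤ ρ²=52; F_rep = 25·(-1,2)/5² = (-1.0000,2.0000)
F = F_att + ΣF_rep = (1.5000,14.3000)
Δp = p'−p = (0.1875,1.7875); α = Δx/Fx = (3/16) / (3/2) = 1/8
check: Δy/Fy = (143/80) / (143/10) = 1/8 ✓

α = 1/8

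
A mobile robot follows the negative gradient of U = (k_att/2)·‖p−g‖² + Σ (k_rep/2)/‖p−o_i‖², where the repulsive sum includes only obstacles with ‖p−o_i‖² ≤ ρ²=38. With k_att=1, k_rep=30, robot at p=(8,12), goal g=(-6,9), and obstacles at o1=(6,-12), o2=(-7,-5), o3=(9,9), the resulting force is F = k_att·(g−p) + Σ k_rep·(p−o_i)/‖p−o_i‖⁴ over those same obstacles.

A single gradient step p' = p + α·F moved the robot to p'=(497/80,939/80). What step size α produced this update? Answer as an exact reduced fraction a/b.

F_att = 1·(g−p) = 1·(-14,-3) = (-14.0000,-3.0000)
o1: d²=580 > ρ²=38 → inactive
o2: d²=514 > ρ²=38 → inactive
o3: d²=10 ≤ ρ²=38; F_rep = 30·(-1,3)/10² = (-0.3000,0.9000)
F = F_att + ΣF_rep = (-14.3000,-2.1000)
Δp = p'−p = (-1.7875,-0.2625); α = Δx/Fx = (-143/80) / (-143/10) = 1/8
check: Δy/Fy = (-21/80) / (-21/10) = 1/8 ✓

α = 1/8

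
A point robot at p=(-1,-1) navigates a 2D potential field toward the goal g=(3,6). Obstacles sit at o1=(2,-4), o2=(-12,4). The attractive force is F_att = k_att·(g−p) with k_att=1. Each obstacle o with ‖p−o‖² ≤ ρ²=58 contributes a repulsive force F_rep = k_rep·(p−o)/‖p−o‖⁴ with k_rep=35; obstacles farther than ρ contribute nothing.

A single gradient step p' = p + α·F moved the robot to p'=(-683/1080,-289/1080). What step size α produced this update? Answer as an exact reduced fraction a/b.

α = 1/10

F_att = 1·(g−p) = 1·(4,7) = (4.0000,7.0000)
o1: d²=18 ≤ ρ²=58; F_rep = 35·(-3,3)/18² = (-0.3241,0.3241)
o2: d²=146 > ρ²=58 → inactive
F = F_att + ΣF_rep = (3.6759,7.3241)
Δp = p'−p = (0.3676,0.7324); α = Δx/Fx = (397/1080) / (397/108) = 1/10
check: Δy/Fy = (791/1080) / (791/108) = 1/10 ✓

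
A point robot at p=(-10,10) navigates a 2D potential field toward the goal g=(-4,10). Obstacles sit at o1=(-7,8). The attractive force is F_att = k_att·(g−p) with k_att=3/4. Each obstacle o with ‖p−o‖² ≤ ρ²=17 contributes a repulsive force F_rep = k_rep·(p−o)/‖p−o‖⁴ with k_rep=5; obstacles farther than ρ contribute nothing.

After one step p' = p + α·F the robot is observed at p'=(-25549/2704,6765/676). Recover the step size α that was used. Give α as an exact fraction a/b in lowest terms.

α = 1/8

F_att = 3/4·(g−p) = 3/4·(6,0) = (4.5000,0.0000)
o1: d²=13 ≤ ρ²=17; F_rep = 5·(-3,2)/13² = (-0.0888,0.0592)
F = F_att + ΣF_rep = (4.4112,0.0592)
Δp = p'−p = (0.5514,0.0074); α = Δx/Fx = (1491/2704) / (1491/338) = 1/8
check: Δy/Fy = (5/676) / (10/169) = 1/8 ✓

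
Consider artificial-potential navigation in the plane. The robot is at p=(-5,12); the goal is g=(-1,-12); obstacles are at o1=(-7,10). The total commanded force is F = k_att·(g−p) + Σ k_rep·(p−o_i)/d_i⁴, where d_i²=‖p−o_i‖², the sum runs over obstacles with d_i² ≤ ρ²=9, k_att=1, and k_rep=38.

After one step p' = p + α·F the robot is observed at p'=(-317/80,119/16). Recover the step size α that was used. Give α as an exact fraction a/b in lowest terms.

α = 1/5

F_att = 1·(g−p) = 1·(4,-24) = (4.0000,-24.0000)
o1: d²=8 ≤ ρ²=9; F_rep = 38·(2,2)/8² = (1.1875,1.1875)
F = F_att + ΣF_rep = (5.1875,-22.8125)
Δp = p'−p = (1.0375,-4.5625); α = Δx/Fx = (83/80) / (83/16) = 1/5
check: Δy/Fy = (-73/16) / (-365/16) = 1/5 ✓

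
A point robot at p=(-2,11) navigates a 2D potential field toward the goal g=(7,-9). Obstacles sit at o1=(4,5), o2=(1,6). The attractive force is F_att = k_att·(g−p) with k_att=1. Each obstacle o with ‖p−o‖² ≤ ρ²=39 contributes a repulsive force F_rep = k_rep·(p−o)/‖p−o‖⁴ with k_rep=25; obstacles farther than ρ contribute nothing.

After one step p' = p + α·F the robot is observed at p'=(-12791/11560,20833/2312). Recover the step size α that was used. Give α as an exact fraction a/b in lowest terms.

α = 1/10

F_att = 1·(g−p) = 1·(9,-20) = (9.0000,-20.0000)
o1: d²=72 > ρ²=39 → inactive
o2: d²=34 ≤ ρ²=39; F_rep = 25·(-3,5)/34² = (-0.0649,0.1081)
F = F_att + ΣF_rep = (8.9351,-19.8919)
Δp = p'−p = (0.8935,-1.9892); α = Δx/Fx = (10329/11560) / (10329/1156) = 1/10
check: Δy/Fy = (-4599/2312) / (-22995/1156) = 1/10 ✓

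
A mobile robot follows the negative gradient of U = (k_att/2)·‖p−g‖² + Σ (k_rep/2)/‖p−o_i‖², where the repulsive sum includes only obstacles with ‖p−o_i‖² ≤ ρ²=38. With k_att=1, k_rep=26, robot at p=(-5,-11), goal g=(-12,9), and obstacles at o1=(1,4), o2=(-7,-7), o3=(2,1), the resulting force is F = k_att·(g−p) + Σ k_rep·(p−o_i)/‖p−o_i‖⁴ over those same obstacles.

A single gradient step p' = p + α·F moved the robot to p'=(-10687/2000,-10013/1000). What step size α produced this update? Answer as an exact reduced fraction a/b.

α = 1/20

F_att = 1·(g−p) = 1·(-7,20) = (-7.0000,20.0000)
o1: d²=261 > ρ²=38 → inactive
o2: d²=20 ≤ ρ²=38; F_rep = 26·(2,-4)/20² = (0.1300,-0.2600)
o3: d²=193 > ρ²=38 → inactive
F = F_att + ΣF_rep = (-6.8700,19.7400)
Δp = p'−p = (-0.3435,0.9870); α = Δx/Fx = (-687/2000) / (-687/100) = 1/20
check: Δy/Fy = (987/1000) / (987/50) = 1/20 ✓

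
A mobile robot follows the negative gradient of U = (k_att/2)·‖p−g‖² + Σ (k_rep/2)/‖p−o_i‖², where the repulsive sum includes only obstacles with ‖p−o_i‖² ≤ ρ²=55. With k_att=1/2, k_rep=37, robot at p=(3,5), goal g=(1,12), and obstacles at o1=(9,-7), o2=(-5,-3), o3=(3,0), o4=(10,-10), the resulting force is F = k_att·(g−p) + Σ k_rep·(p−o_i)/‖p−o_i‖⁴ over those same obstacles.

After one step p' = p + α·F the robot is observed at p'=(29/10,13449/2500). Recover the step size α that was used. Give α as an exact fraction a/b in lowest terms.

F_att = 1/2·(g−p) = 1/2·(-2,7) = (-1.0000,3.5000)
o1: d²=180 > ρ²=55 → inactive
o2: d²=128 > ρ²=55 → inactive
o3: d²=25 ≤ ρ²=55; F_rep = 37·(0,5)/25² = (0.0000,0.2960)
o4: d²=274 > ρ²=55 → inactive
F = F_att + ΣF_rep = (-1.0000,3.7960)
Δp = p'−p = (-0.1000,0.3796); α = Δx/Fx = (-1/10) / (-1) = 1/10
check: Δy/Fy = (949/2500) / (949/250) = 1/10 ✓

α = 1/10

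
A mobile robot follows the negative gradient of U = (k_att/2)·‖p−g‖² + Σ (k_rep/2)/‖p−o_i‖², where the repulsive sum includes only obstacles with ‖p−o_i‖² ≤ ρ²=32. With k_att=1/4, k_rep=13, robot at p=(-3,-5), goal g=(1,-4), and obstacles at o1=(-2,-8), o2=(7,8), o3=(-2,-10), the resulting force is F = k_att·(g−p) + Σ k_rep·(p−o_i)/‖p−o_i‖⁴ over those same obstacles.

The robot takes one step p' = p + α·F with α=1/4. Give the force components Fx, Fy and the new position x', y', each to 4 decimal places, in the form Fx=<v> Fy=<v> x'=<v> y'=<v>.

F_att = 1/4·(g−p) = 1/4·(4,1) = (1.0000,0.2500)
o1: d²=10 ≤ ρ²=32; F_rep = 13·(-1,3)/10² = (-0.1300,0.3900)
o2: d²=269 > ρ²=32 → inactive
o3: d²=26 ≤ ρ²=32; F_rep = 13·(-1,5)/26² = (-0.0192,0.0962)
F = F_att + ΣF_rep = (0.8508,0.7362)
p' = p + 1/4·F = (-2.7873,-4.8160)

Fx=0.8508 Fy=0.7362 x'=-2.7873 y'=-4.8160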